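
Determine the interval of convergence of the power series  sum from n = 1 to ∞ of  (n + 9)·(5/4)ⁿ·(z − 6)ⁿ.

Ratio test: |a_{n+1}/a_n| = [((n+1) + 9)/(n + 9)] · 5/4 → 5/4 as n → ∞.
Hence the series converges for |z − 6| < 1/(5/4) = 4/5, so the radius of convergence is 4/5.
At z = 34/5: the terms do not tend to 0, so the series diverges.
Endpoint z = 26/5: the terms have absolute value of order n, which does not tend to 0, so the series diverges by the divergence test.

(26/5, 34/5)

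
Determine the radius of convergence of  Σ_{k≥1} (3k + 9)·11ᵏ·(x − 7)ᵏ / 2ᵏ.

R = 2/11

By the ratio test, |a_{k+1}/a_k| = [(3(k+1) + 9)/(3k + 9)] · 11/2 → 11/2.
Thus R = 1/(11/2) = 2/11.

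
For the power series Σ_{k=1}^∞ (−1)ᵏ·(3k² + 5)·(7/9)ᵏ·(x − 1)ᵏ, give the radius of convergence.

Apply the ratio test: |a_{k+1}| / |a_k| = [(3(k+1)² + 5)/(3k² + 5)] · 7/9, which tends to 7/9 as k → ∞.
Thus R = 1/(7/9) = 9/7.

R = 9/7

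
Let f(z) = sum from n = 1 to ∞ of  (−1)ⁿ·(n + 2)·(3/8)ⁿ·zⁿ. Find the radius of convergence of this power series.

Apply the ratio test: |a_{n+1}| / |a_n| = [((n+1) + 2)/(n + 2)] · 3/8, which tends to 3/8 as n → ∞.
Thus R = 1/(3/8) = 8/3.

R = 8/3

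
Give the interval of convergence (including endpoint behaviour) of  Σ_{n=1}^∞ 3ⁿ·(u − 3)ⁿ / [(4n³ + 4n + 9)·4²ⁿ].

By the ratio test, |a_{n+1}/a_n| = [(4n³ + 4n + 9)/(4(n+1)³ + 4(n+1) + 9)] · 3/16 → 3/16.
The series converges when 3/16 · |u − 3| < 1, giving R = 16/3.
Check u = 25/3: the series is dominated by a constant times Σ 1/n³, which converges (p = 3 > 1).
At u = -7/3: the terms are on the order of 1/n³, so the series converges absolutely by comparison with the p-series (p = 3 > 1).

[-7/3, 25/3]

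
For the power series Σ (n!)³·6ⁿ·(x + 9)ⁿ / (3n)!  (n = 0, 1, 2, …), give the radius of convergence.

R = 9/2

The ratio of consecutive coefficients is (n+1)³/[(3n+1)·(3n+2)·(3n+3)] · 6 → 2/9.
The series converges when 2/9 · |x + 9| < 1, giving R = 9/2.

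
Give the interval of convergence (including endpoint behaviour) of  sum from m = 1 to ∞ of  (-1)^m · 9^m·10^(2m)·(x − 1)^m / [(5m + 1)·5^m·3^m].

(59/60, 61/60]

Apply the ratio test: |a_{m+1}| / |a_m| = [(5m + 1)/(5(m+1) + 1)] · 9·100/(5·3), which tends to 60 as m → ∞.
The series converges when 60 · |x − 1| < 1, giving R = 1/60.
Endpoint x = 61/60: an alternating series whose terms decrease to 0 in absolute value, so it converges by the Leibniz criterion.
Check x = 59/60: the terms are asymptotic to a nonzero constant times 1/m, so the series diverges by limit comparison with Σ 1/m.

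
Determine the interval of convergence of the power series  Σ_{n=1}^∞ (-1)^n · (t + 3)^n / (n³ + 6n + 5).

[-4, -2]

Ratio test: |a_{n+1}/a_n| = (n³ + 6n + 5)/((n+1)³ + 6(n+1) + 5) → 1 as n → ∞.
Hence R = 1.
When t = -2, the series is dominated by a constant times Σ 1/n³, which converges (p = 3 > 1).
When t = -4, the series is dominated by a constant times Σ 1/n³, which converges (p = 3 > 1).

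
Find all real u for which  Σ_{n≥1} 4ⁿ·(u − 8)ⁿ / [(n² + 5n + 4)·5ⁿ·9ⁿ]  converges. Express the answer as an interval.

The ratio of consecutive coefficients is [(n² + 5n + 4)/((n+1)² + 5(n+1) + 4)] · 4/(5·9) → 4/45.
Thus R = 1/(4/45) = 45/4.
At u = 77/4: the series is dominated by a constant times Σ 1/n², which converges (p = 2 > 1).
When u = -13/4, absolute convergence follows by limit comparison with Σ 1/n².

[-13/4, 77/4]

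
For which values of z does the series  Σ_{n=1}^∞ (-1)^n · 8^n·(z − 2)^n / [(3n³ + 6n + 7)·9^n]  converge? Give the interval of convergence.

The ratio of consecutive coefficients is [(3n³ + 6n + 7)/(3(n+1)³ + 6(n+1) + 7)] · 8/9 → 8/9.
Convergence for |z − 2| · 8/9 < 1, i.e. |z − 2| < 9/8. So R = 9/8.
At z = 25/8: the terms are on the order of 1/n³, so the series converges absolutely by comparison with the p-series (p = 3 > 1).
When z = 7/8, the terms are on the order of 1/n³, so the series converges absolutely by comparison with the p-series (p = 3 > 1).

[7/8, 25/8]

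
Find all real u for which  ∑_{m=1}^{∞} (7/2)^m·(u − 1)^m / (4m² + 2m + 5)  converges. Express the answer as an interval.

The ratio of consecutive coefficients is [(4m² + 2m + 5)/(4(m+1)² + 2(m+1) + 5)] · 7/2 → 7/2.
Hence the series converges for |u − 1| < 1/(7/2) = 2/7, so the radius of convergence is 2/7.
When u = 9/7, the terms are on the order of 1/m², so the series converges absolutely by comparison with the p-series (p = 2 > 1).
Endpoint u = 5/7: absolute convergence follows by limit comparison with Σ 1/m².

[5/7, 9/7]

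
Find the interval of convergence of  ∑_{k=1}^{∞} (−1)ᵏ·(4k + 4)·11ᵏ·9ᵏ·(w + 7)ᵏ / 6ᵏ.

(-233/33, -229/33)

The ratio of consecutive coefficients is [(4(k+1) + 4)/(4k + 4)] · 11·9/6 → 33/2.
Convergence for |w + 7| · 33/2 < 1, i.e. |w + 7| < 2/33. So R = 2/33.
Check w = -229/33: the terms do not tend to 0, so the series diverges.
Endpoint w = -233/33: the terms have absolute value of order k, which does not tend to 0, so the series diverges by the divergence test.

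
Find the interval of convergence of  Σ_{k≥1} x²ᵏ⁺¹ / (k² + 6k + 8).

[-1, 1]

Apply the ratio test: |a_{k+1}| / |a_k| = (k² + 6k + 8)/((k+1)² + 6(k+1) + 8), which tends to 1 as k → ∞.
Successive powers of x differ by 2, so the series converges when |x|² · 1 < 1, i.e. |x| < √(1) = 1. So R = 1.
Check x = 1: the terms are on the order of 1/k², so the series converges absolutely by comparison with the p-series (p = 2 > 1).
Check x = -1: the series is dominated by a constant times Σ 1/k², which converges (p = 2 > 1).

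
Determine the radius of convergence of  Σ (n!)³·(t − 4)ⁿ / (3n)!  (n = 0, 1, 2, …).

R = 27

Apply the ratio test: |a_{n+1}| / |a_n| = (n+1)³/[(3n+1)·(3n+2)·(3n+3)], which tends to 1/27 as n → ∞.
Convergence for |t − 4| · 1/27 < 1, i.e. |t − 4| < 27. So R = 27.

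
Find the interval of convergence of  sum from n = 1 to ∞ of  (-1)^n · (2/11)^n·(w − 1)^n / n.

(-9/2, 13/2]

Ratio test: |a_{n+1}/a_n| = [n/(n+1)] · 2/11 → 2/11 as n → ∞.
Convergence for |w − 1| · 2/11 < 1, i.e. |w − 1| < 11/2. So R = 11/2.
At w = 13/2: convergence follows from the alternating series test (terms decrease monotonically to 0).
At w = -9/2: comparison with the harmonic series Σ 1/n shows the series diverges.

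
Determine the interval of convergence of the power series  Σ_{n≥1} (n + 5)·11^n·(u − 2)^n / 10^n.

(12/11, 32/11)

By the ratio test, |a_{n+1}/a_n| = [((n+1) + 5)/(n + 5)] · 11/10 → 11/10.
The series converges when 11/10 · |u − 2| < 1, giving R = 10/11.
When u = 32/11, the n-th term does not approach 0; divergence by the term test.
When u = 12/11, the terms have absolute value of order n, which does not tend to 0, so the series diverges by the divergence test.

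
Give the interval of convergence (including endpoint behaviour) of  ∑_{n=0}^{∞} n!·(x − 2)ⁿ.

{2}

By the ratio test, |a_{n+1}/a_n| = (n+1) → ∞.
The ratio grows without bound, so the series diverges whenever (x − 2) ≠ 0; it converges only at x = 2. R = 0.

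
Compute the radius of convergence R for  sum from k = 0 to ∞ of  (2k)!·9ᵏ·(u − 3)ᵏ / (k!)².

R = 1/36

Apply the ratio test: |a_{k+1}| / |a_k| = (2k+1)·(2k+2)/(k+1)² · 9, which tends to 36 as k → ∞.
Hence the series converges for |u − 3| < 1/(36) = 1/36, so the radius of convergence is 1/36.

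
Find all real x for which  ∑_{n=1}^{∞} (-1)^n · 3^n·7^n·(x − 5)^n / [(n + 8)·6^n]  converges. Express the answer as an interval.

(33/7, 37/7]

The ratio of consecutive coefficients is [(n + 8)/((n+1) + 8)] · 3·7/6 → 7/2.
The series converges when 7/2 · |x − 5| < 1, giving R = 2/7.
At x = 37/7: an alternating series whose terms decrease to 0 in absolute value, so it converges by the Leibniz criterion.
Endpoint x = 33/7: comparison with the harmonic series Σ 1/n shows the series diverges.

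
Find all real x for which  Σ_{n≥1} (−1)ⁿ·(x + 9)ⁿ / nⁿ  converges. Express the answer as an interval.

(−∞, ∞)

By the Cauchy root test, |a_n|^(1/n) = 1/n → 0.
The limit is 0 for every x, so R = ∞.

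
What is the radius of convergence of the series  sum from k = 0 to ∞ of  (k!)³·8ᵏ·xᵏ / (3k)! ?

R = 27/8

The ratio of consecutive coefficients is (k+1)³/[(3k+1)·(3k+2)·(3k+3)] · 8 → 8/27.
Thus R = 1/(8/27) = 27/8.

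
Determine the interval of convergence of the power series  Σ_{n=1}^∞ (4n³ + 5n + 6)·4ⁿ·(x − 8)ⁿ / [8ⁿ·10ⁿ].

The ratio of consecutive coefficients is [(4(n+1)³ + 5(n+1) + 6)/(4n³ + 5n + 6)] · 4/(8·10) → 1/20.
The series converges when 1/20 · |x − 8| < 1, giving R = 20.
At x = 28: the terms have absolute value of order n³, which does not tend to 0, so the series diverges by the divergence test.
Endpoint x = -12: the n-th term does not approach 0; divergence by the term test.

(-12, 28)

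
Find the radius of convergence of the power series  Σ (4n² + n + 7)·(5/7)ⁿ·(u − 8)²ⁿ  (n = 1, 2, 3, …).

R = √35/5

Apply the ratio test: |a_{n+1}| / |a_n| = [(4(n+1)² + (n+1) + 7)/(4n² + n + 7)] · 5/7, which tends to 5/7 as n → ∞.
Since the exponent of (u − 8) increases by 2 each term, convergence requires |u − 8|² < 7/5, hence R = √35/5.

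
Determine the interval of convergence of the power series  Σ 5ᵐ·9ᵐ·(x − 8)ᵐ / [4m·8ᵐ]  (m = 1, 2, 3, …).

The ratio of consecutive coefficients is [4m/4(m+1)] · 5·9/8 → 45/8.
Hence the series converges for |x − 8| < 1/(45/8) = 8/45, so the radius of convergence is 8/45.
Endpoint x = 368/45: the terms behave like c/m; limit comparison with the harmonic series gives divergence.
Endpoint x = 352/45: an alternating series whose terms decrease to 0 in absolute value, so it converges by the Leibniz criterion.

[352/45, 368/45)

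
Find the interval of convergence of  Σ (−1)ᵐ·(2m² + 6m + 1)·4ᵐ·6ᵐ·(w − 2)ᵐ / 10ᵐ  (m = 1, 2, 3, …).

Ratio test: |a_{m+1}/a_m| = [(2(m+1)² + 6(m+1) + 1)/(2m² + 6m + 1)] · 4·6/10 → 12/5 as m → ∞.
Hence the series converges for |w − 2| < 1/(12/5) = 5/12, so the radius of convergence is 5/12.
At w = 29/12: the terms have absolute value of order m², which does not tend to 0, so the series diverges by the divergence test.
Check w = 19/12: the terms have absolute value of order m², which does not tend to 0, so the series diverges by the divergence test.

(19/12, 29/12)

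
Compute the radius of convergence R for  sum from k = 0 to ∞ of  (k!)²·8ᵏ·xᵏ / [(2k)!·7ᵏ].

Apply the ratio test: |a_{k+1}| / |a_k| = (k+1)²/[(2k+1)·(2k+2)] · 8/7, which tends to 2/7 as k → ∞.
Hence the series converges for |x| < 1/(2/7) = 7/2, so the radius of convergence is 7/2.

R = 7/2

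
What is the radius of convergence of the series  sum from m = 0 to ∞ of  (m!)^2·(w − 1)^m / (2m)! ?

Ratio test: |a_{m+1}/a_m| = (m+1)²/[(2m+1)·(2m+2)] → 1/4 as m → ∞.
Hence the series converges for |w − 1| < 1/(1/4) = 4, so the radius of convergence is 4.

R = 4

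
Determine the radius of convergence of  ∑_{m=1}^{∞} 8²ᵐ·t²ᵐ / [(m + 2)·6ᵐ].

R = √6/8

Ratio test: |a_{m+1}/a_m| = [(m + 2)/((m+1) + 2)] · 64/6 → 32/3 as m → ∞.
Successive powers of t differ by 2, so the series converges when |t|² · 32/3 < 1, i.e. |t| < √(3/32). So R = √6/8.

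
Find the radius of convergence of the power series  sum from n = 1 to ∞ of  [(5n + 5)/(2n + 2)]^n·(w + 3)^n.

R = 2/5

Applying the root test, |a_n|^(1/n) = (5n + 5)/(2n + 2) → 5/2.
The series converges when 5/2 · |w + 3| < 1, giving R = 2/5.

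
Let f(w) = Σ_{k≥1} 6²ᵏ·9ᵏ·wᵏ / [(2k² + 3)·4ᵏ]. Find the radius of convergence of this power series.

Apply the ratio test: |a_{k+1}| / |a_k| = [(2k² + 3)/(2(k+1)² + 3)] · 36·9/4, which tends to 81 as k → ∞.
Convergence for |w| · 81 < 1, i.e. |w| < 1/81. So R = 1/81.

R = 1/81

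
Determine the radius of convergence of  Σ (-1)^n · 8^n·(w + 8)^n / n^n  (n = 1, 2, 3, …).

Applying the root test, |a_n|^(1/n) = 8/n → 0.
Since the n-th root of |a_n| tends to 0, the series converges for all real w; R = ∞.

R = ∞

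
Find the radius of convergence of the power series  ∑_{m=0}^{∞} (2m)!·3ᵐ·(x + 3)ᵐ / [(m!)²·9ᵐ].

By the ratio test, |a_{m+1}/a_m| = (2m+1)·(2m+2)/(m+1)² · 3/9 → 4/3.
The series converges when 4/3 · |x + 3| < 1, giving R = 3/4.

R = 3/4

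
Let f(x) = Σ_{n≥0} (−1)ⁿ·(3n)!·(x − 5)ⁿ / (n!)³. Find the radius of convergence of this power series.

R = 1/27

Ratio test: |a_{n+1}/a_n| = (3n+1)·(3n+2)·(3n+3)/(n+1)³ → 27 as n → ∞.
Hence the series converges for |x − 5| < 1/(27) = 1/27, so the radius of convergence is 1/27.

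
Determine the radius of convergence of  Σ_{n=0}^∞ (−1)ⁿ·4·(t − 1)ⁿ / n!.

Apply the ratio test: |a_{n+1}| / |a_n| = 4/4 · 1/(n+1), which tends to 0 as n → ∞.
Since the limit is 0 < 1 for every t, the series converges on all of ℝ and R = ∞.

R = ∞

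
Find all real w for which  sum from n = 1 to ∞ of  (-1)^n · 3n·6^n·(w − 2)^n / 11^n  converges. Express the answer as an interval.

Apply the ratio test: |a_{n+1}| / |a_n| = [3(n+1)/3n] · 6/11, which tends to 6/11 as n → ∞.
Convergence for |w − 2| · 6/11 < 1, i.e. |w − 2| < 11/6. So R = 11/6.
When w = 23/6, the terms have absolute value of order n, which does not tend to 0, so the series diverges by the divergence test.
At w = 1/6: the terms have absolute value of order n, which does not tend to 0, so the series diverges by the divergence test.

(1/6, 23/6)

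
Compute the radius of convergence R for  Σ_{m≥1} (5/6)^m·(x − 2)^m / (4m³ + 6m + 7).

R = 6/5

The ratio of consecutive coefficients is [(4m³ + 6m + 7)/(4(m+1)³ + 6(m+1) + 7)] · 5/6 → 5/6.
Convergence for |x − 2| · 5/6 < 1, i.e. |x − 2| < 6/5. So R = 6/5.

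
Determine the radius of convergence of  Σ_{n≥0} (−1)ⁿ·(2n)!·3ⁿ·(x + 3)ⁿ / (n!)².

Apply the ratio test: |a_{n+1}| / |a_n| = (2n+1)·(2n+2)/(n+1)² · 3, which tends to 12 as n → ∞.
The series converges when 12 · |x + 3| < 1, giving R = 1/12.

R = 1/12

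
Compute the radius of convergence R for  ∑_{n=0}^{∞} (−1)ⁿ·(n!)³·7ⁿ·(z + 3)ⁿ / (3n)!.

Ratio test: |a_{n+1}/a_n| = (n+1)³/[(3n+1)·(3n+2)·(3n+3)] · 7 → 7/27 as n → ∞.
Thus R = 1/(7/27) = 27/7.

R = 27/7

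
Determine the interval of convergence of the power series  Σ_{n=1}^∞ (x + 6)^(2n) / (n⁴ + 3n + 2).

[-7, -5]

Ratio test: |a_{n+1}/a_n| = (n⁴ + 3n + 2)/((n+1)⁴ + 3(n+1) + 2) → 1 as n → ∞.
Successive powers of (x + 6) differ by 2, so the series converges when |x + 6|² · 1 < 1, i.e. |x + 6| < √(1) = 1. So R = 1.
Check x = -5: the terms are on the order of 1/n⁴, so the series converges absolutely by comparison with the p-series (p = 4 > 1).
When x = -7, absolute convergence follows by limit comparison with Σ 1/n⁴.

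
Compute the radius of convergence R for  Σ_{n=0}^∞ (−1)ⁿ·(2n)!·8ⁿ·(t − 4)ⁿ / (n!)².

R = 1/32

By the ratio test, |a_{n+1}/a_n| = (2n+1)·(2n+2)/(n+1)² · 8 → 32.
Thus R = 1/(32) = 1/32.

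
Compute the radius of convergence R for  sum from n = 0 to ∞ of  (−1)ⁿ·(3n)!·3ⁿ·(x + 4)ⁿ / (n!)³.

The ratio of consecutive coefficients is (3n+1)·(3n+2)·(3n+3)/(n+1)³ · 3 → 81.
Convergence for |x + 4| · 81 < 1, i.e. |x + 4| < 1/81. So R = 1/81.

R = 1/81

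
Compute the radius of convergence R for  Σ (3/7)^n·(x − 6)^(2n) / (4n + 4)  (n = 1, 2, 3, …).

R = √21/3

The ratio of consecutive coefficients is [(4n + 4)/(4(n+1) + 4)] · 3/7 → 3/7.
Since the exponent of (x − 6) increases by 2 each term, convergence requires |x − 6|² < 7/3, hence R = √21/3.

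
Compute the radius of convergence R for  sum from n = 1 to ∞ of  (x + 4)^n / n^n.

R = ∞

Applying the root test, |a_n|^(1/n) = 1/n → 0.
Since the n-th root of |a_n| tends to 0, the series converges for all real x; R = ∞.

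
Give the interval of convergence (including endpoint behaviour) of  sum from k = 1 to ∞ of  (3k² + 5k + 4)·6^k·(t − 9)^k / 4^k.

The ratio of consecutive coefficients is [(3(k+1)² + 5(k+1) + 4)/(3k² + 5k + 4)] · 6/4 → 3/2.
Thus R = 1/(3/2) = 2/3.
Endpoint t = 29/3: the k-th term does not approach 0; divergence by the term test.
Endpoint t = 25/3: the k-th term does not approach 0; divergence by the term test.

(25/3, 29/3)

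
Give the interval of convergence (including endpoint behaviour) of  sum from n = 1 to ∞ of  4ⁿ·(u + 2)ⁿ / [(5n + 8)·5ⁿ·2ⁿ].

[-9/2, 1/2)

By the ratio test, |a_{n+1}/a_n| = [(5n + 8)/(5(n+1) + 8)] · 4/(5·2) → 2/5.
The series converges when 2/5 · |u + 2| < 1, giving R = 5/2.
Check u = 1/2: comparison with the harmonic series Σ 1/n shows the series diverges.
Endpoint u = -9/2: convergence follows from the alternating series test (terms decrease monotonically to 0).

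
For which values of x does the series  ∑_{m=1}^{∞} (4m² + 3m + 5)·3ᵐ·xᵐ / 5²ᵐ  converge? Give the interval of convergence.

The ratio of consecutive coefficients is [(4(m+1)² + 3(m+1) + 5)/(4m² + 3m + 5)] · 3/25 → 3/25.
Thus R = 1/(3/25) = 25/3.
At x = 25/3: the m-th term does not approach 0; divergence by the term test.
Check x = -25/3: the terms do not tend to 0, so the series diverges.

(-25/3, 25/3)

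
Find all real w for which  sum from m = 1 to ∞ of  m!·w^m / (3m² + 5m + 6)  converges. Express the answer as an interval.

{0}

By the ratio test, |a_{m+1}/a_m| = (m+1) · (3m² + 5m + 6)/(3(m+1)² + 5(m+1) + 6) → ∞.
Since the ratio → ∞, the series diverges for every w ≠ 0, and R = 0.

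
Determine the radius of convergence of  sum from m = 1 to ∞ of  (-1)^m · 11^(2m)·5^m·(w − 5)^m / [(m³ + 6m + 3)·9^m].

R = 9/605

By the ratio test, |a_{m+1}/a_m| = [(m³ + 6m + 3)/((m+1)³ + 6(m+1) + 3)] · 121·5/9 → 605/9.
Thus R = 1/(605/9) = 9/605.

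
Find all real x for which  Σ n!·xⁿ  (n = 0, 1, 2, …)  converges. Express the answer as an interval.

The ratio of consecutive coefficients is (n+1) → ∞.
The ratio grows without bound, so the series diverges whenever x ≠ 0; it converges only at x = 0. R = 0.

{0}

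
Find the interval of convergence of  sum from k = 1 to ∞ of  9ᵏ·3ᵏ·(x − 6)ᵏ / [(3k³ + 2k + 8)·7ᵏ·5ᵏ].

Apply the ratio test: |a_{k+1}| / |a_k| = [(3k³ + 2k + 8)/(3(k+1)³ + 2(k+1) + 8)] · 9·3/(7·5), which tends to 27/35 as k → ∞.
The series converges when 27/35 · |x − 6| < 1, giving R = 35/27.
Check x = 197/27: the series is dominated by a constant times Σ 1/k³, which converges (p = 3 > 1).
When x = 127/27, the terms are on the order of 1/k³, so the series converges absolutely by comparison with the p-series (p = 3 > 1).

[127/27, 197/27]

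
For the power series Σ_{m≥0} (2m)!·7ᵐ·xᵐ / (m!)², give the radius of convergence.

R = 1/28

By the ratio test, |a_{m+1}/a_m| = (2m+1)·(2m+2)/(m+1)² · 7 → 28.
Thus R = 1/(28) = 1/28.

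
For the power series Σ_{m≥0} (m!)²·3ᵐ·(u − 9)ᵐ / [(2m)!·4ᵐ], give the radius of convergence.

R = 16/3

Apply the ratio test: |a_{m+1}| / |a_m| = (m+1)²/[(2m+1)·(2m+2)] · 3/4, which tends to 3/16 as m → ∞.
Thus R = 1/(3/16) = 16/3.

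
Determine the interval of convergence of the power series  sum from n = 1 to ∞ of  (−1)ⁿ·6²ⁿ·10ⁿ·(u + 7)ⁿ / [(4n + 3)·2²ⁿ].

Apply the ratio test: |a_{n+1}| / |a_n| = [(4n + 3)/(4(n+1) + 3)] · 36·10/4, which tends to 90 as n → ∞.
Thus R = 1/(90) = 1/90.
At u = -629/90: the terms alternate in sign and decrease monotonically to 0 in absolute value (size ~ c/n), so the alternating series test gives convergence.
Check u = -631/90: comparison with the harmonic series Σ 1/n shows the series diverges.

(-631/90, -629/90]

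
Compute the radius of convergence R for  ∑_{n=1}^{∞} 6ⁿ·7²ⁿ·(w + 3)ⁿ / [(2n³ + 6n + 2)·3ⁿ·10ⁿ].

R = 5/49

Apply the ratio test: |a_{n+1}| / |a_n| = [(2n³ + 6n + 2)/(2(n+1)³ + 6(n+1) + 2)] · 6·49/(3·10), which tends to 49/5 as n → ∞.
Thus R = 1/(49/5) = 5/49.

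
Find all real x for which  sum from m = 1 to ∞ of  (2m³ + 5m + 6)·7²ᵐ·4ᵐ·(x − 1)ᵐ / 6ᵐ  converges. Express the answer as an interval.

Apply the ratio test: |a_{m+1}| / |a_m| = [(2(m+1)³ + 5(m+1) + 6)/(2m³ + 5m + 6)] · 49·4/6, which tends to 98/3 as m → ∞.
The series converges when 98/3 · |x − 1| < 1, giving R = 3/98.
Check x = 101/98: the m-th term does not approach 0; divergence by the term test.
Endpoint x = 95/98: the terms have absolute value of order m³, which does not tend to 0, so the series diverges by the divergence test.

(95/98, 101/98)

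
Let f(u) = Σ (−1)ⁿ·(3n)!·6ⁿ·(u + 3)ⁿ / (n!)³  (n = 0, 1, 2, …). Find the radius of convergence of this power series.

The ratio of consecutive coefficients is (3n+1)·(3n+2)·(3n+3)/(n+1)³ · 6 → 162.
Thus R = 1/(162) = 1/162.

R = 1/162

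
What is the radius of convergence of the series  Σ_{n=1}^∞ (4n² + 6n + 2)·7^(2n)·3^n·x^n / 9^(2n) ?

R = 27/49

The ratio of consecutive coefficients is [(4(n+1)² + 6(n+1) + 2)/(4n² + 6n + 2)] · 49·3/81 → 49/27.
Convergence for |x| · 49/27 < 1, i.e. |x| < 27/49. So R = 27/49.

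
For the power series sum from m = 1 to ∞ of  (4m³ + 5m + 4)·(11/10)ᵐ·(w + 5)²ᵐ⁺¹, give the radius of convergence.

Ratio test: |a_{m+1}/a_m| = [(4(m+1)³ + 5(m+1) + 4)/(4m³ + 5m + 4)] · 11/10 → 11/10 as m → ∞.
Successive powers of (w + 5) differ by 2, so the series converges when |w + 5|² · 11/10 < 1, i.e. |w + 5| < √(10/11). So R = √110/11.

R = √110/11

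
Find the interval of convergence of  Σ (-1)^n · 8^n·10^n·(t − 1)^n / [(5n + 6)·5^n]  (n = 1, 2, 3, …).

By the ratio test, |a_{n+1}/a_n| = [(5n + 6)/(5(n+1) + 6)] · 8·10/5 → 16.
Hence the series converges for |t − 1| < 1/(16) = 1/16, so the radius of convergence is 1/16.
When t = 17/16, an alternating series whose terms decrease to 0 in absolute value, so it converges by the Leibniz criterion.
Check t = 15/16: comparison with the harmonic series Σ 1/n shows the series diverges.

(15/16, 17/16]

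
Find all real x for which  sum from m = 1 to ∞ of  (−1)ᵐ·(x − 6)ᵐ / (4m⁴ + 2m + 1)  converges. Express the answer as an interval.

[5, 7]

Apply the ratio test: |a_{m+1}| / |a_m| = (4m⁴ + 2m + 1)/(4(m+1)⁴ + 2(m+1) + 1), which tends to 1 as m → ∞.
Hence R = 1.
Check x = 7: the series is dominated by a constant times Σ 1/m⁴, which converges (p = 4 > 1).
Check x = 5: the terms are on the order of 1/m⁴, so the series converges absolutely by comparison with the p-series (p = 4 > 1).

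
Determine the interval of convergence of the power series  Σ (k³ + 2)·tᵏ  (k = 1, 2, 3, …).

(-1, 1)

Ratio test: |a_{k+1}/a_k| = ((k+1)³ + 2)/(k³ + 2) → 1 as k → ∞.
Hence R = 1.
Check t = 1: the k-th term does not approach 0; divergence by the term test.
When t = -1, the k-th term does not approach 0; divergence by the term test.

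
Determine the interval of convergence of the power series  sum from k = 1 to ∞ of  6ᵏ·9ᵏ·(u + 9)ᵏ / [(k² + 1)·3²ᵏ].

[-55/6, -53/6]

By the ratio test, |a_{k+1}/a_k| = [(k² + 1)/((k+1)² + 1)] · 6·9/9 → 6.
Convergence for |u + 9| · 6 < 1, i.e. |u + 9| < 1/6. So R = 1/6.
When u = -53/6, the series is dominated by a constant times Σ 1/k², which converges (p = 2 > 1).
Check u = -55/6: absolute convergence follows by limit comparison with Σ 1/k².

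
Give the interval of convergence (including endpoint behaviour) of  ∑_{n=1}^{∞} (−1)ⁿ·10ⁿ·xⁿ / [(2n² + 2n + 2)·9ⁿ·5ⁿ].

[-9/2, 9/2]

By the ratio test, |a_{n+1}/a_n| = [(2n² + 2n + 2)/(2(n+1)² + 2(n+1) + 2)] · 10/(9·5) → 2/9.
Thus R = 1/(2/9) = 9/2.
Check x = 9/2: the series is dominated by a constant times Σ 1/n², which converges (p = 2 > 1).
Check x = -9/2: absolute convergence follows by limit comparison with Σ 1/n².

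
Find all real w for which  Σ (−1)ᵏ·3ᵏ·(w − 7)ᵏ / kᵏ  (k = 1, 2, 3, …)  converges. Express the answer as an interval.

Applying the root test, |a_k|^(1/k) = 3/k → 0.
Since the k-th root of |a_k| tends to 0, the series converges for all real w; R = ∞.

(−∞, ∞)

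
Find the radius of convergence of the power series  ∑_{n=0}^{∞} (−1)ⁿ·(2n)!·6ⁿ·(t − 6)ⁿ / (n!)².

By the ratio test, |a_{n+1}/a_n| = (2n+1)·(2n+2)/(n+1)² · 6 → 24.
Hence the series converges for |t − 6| < 1/(24) = 1/24, so the radius of convergence is 1/24.

R = 1/24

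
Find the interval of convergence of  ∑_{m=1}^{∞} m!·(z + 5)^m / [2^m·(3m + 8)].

{-5}

The ratio of consecutive coefficients is (m+1) · 1/2 · (3m + 8)/(3(m+1) + 8) → ∞.
Since the ratio → ∞, the series diverges for every z ≠ -5, and R = 0.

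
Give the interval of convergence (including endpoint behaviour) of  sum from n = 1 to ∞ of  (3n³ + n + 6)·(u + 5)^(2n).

Ratio test: |a_{n+1}/a_n| = (3(n+1)³ + (n+1) + 6)/(3n³ + n + 6) → 1 as n → ∞.
Successive powers of (u + 5) differ by 2, so the series converges when |u + 5|² · 1 < 1, i.e. |u + 5| < √(1) = 1. So R = 1.
When u = -4, the n-th term does not approach 0; divergence by the term test.
At u = -6: the n-th term does not approach 0; divergence by the term test.

(-6, -4)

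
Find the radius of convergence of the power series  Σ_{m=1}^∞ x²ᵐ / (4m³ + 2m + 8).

Apply the ratio test: |a_{m+1}| / |a_m| = (4m³ + 2m + 8)/(4(m+1)³ + 2(m+1) + 8), which tends to 1 as m → ∞.
Successive powers of x differ by 2, so the series converges when |x|² · 1 < 1, i.e. |x| < √(1) = 1. So R = 1.

R = 1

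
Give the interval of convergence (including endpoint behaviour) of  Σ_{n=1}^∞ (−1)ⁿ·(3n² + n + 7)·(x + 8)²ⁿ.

(-9, -7)

By the ratio test, |a_{n+1}/a_n| = (3(n+1)² + (n+1) + 7)/(3n² + n + 7) → 1.
Writing y = (x + 8)², the series in y has radius 1, so |x + 8| < √(1) = 1 and R = 1.
At x = -7: the n-th term does not approach 0; divergence by the term test.
When x = -9, the terms have absolute value of order n², which does not tend to 0, so the series diverges by the divergence test.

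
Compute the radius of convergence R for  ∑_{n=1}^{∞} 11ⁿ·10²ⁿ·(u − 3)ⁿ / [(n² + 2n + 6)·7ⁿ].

By the ratio test, |a_{n+1}/a_n| = [(n² + 2n + 6)/((n+1)² + 2(n+1) + 6)] · 11·100/7 → 1100/7.
Thus R = 1/(1100/7) = 7/1100.

R = 7/1100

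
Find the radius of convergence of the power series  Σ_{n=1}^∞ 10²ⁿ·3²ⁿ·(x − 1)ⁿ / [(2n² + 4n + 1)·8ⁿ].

By the ratio test, |a_{n+1}/a_n| = [(2n² + 4n + 1)/(2(n+1)² + 4(n+1) + 1)] · 100·9/8 → 225/2.
Hence the series converges for |x − 1| < 1/(225/2) = 2/225, so the radius of convergence is 2/225.

R = 2/225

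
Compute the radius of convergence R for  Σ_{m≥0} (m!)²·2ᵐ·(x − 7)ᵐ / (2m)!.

R = 2

Apply the ratio test: |a_{m+1}| / |a_m| = (m+1)²/[(2m+1)·(2m+2)] · 2, which tends to 1/2 as m → ∞.
The series converges when 1/2 · |x − 7| < 1, giving R = 2.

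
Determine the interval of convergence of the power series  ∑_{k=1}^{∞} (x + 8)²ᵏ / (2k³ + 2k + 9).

[-9, -7]

By the ratio test, |a_{k+1}/a_k| = (2k³ + 2k + 9)/(2(k+1)³ + 2(k+1) + 9) → 1.
Writing y = (x + 8)², the series in y has radius 1, so |x + 8| < √(1) = 1 and R = 1.
At x = -7: absolute convergence follows by limit comparison with Σ 1/k³.
Endpoint x = -9: the series is dominated by a constant times Σ 1/k³, which converges (p = 3 > 1).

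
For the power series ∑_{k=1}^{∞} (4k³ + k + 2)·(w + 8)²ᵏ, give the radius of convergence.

Ratio test: |a_{k+1}/a_k| = (4(k+1)³ + (k+1) + 2)/(4k³ + k + 2) → 1 as k → ∞.
Since the exponent of (w + 8) increases by 2 each term, convergence requires |w + 8|² < 1, hence R = 1.

R = 1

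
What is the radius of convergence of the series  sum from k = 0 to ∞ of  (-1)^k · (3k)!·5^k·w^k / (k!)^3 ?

Apply the ratio test: |a_{k+1}| / |a_k| = (3k+1)·(3k+2)·(3k+3)/(k+1)³ · 5, which tends to 135 as k → ∞.
The series converges when 135 · |w| < 1, giving R = 1/135.

R = 1/135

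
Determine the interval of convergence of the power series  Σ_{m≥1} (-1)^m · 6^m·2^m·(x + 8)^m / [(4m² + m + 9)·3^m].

[-33/4, -31/4]

By the ratio test, |a_{m+1}/a_m| = [(4m² + m + 9)/(4(m+1)² + (m+1) + 9)] · 6·2/3 → 4.
Convergence for |x + 8| · 4 < 1, i.e. |x + 8| < 1/4. So R = 1/4.
Check x = -31/4: the terms are on the order of 1/m², so the series converges absolutely by comparison with the p-series (p = 2 > 1).
At x = -33/4: the series is dominated by a constant times Σ 1/m², which converges (p = 2 > 1).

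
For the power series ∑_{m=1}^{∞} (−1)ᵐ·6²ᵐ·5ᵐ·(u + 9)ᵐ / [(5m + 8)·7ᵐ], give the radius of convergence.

The ratio of consecutive coefficients is [(5m + 8)/(5(m+1) + 8)] · 36·5/7 → 180/7.
Thus R = 1/(180/7) = 7/180.

R = 7/180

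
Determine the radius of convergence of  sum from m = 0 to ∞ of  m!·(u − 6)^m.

The ratio of consecutive coefficients is (m+1) → ∞.
The terms grow without bound for any (u − 6) ≠ 0, so R = 0 (convergence only at u = 6).

R = 0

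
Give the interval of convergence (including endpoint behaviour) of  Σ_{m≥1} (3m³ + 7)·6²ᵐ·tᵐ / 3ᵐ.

(-1/12, 1/12)

Ratio test: |a_{m+1}/a_m| = [(3(m+1)³ + 7)/(3m³ + 7)] · 36/3 → 12 as m → ∞.
Thus R = 1/(12) = 1/12.
Check t = 1/12: the terms do not tend to 0, so the series diverges.
Check t = -1/12: the terms have absolute value of order m³, which does not tend to 0, so the series diverges by the divergence test.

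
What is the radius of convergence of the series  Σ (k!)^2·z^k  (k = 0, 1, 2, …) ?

By the ratio test, |a_{k+1}/a_k| = (k+1)² → ∞.
The terms grow without bound for any z ≠ 0, so R = 0 (convergence only at z = 0).

R = 0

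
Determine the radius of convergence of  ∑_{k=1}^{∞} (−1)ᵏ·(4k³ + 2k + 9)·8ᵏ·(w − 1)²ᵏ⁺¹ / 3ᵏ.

Ratio test: |a_{k+1}/a_k| = [(4(k+1)³ + 2(k+1) + 9)/(4k³ + 2k + 9)] · 8/3 → 8/3 as k → ∞.
Since the exponent of (w − 1) increases by 2 each term, convergence requires |w − 1|² < 3/8, hence R = √6/4.

R = √6/4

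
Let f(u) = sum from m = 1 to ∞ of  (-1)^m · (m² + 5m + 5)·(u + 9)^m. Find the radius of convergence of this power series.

R = 1

Ratio test: |a_{m+1}/a_m| = ((m+1)² + 5(m+1) + 5)/(m² + 5m + 5) → 1 as m → ∞.
So the series converges when |u + 9| < 1 and diverges when |u + 9| > 1; R = 1.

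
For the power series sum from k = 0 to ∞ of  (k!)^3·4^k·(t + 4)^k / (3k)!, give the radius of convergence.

R = 27/4

Ratio test: |a_{k+1}/a_k| = (k+1)³/[(3k+1)·(3k+2)·(3k+3)] · 4 → 4/27 as k → ∞.
Thus R = 1/(4/27) = 27/4.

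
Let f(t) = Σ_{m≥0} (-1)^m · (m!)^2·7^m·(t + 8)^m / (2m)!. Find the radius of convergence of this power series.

Ratio test: |a_{m+1}/a_m| = (m+1)²/[(2m+1)·(2m+2)] · 7 → 7/4 as m → ∞.
The series converges when 7/4 · |t + 8| < 1, giving R = 4/7.

R = 4/7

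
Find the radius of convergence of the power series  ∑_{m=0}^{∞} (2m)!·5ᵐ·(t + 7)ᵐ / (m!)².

Apply the ratio test: |a_{m+1}| / |a_m| = (2m+1)·(2m+2)/(m+1)² · 5, which tends to 20 as m → ∞.
The series converges when 20 · |t + 7| < 1, giving R = 1/20.

R = 1/20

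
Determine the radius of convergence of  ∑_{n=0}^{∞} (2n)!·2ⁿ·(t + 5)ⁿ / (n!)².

The ratio of consecutive coefficients is (2n+1)·(2n+2)/(n+1)² · 2 → 8.
The series converges when 8 · |t + 5| < 1, giving R = 1/8.

R = 1/8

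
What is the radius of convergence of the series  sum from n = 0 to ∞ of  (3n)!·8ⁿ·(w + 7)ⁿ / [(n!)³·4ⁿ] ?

Ratio test: |a_{n+1}/a_n| = (3n+1)·(3n+2)·(3n+3)/(n+1)³ · 8/4 → 54 as n → ∞.
The series converges when 54 · |w + 7| < 1, giving R = 1/54.

R = 1/54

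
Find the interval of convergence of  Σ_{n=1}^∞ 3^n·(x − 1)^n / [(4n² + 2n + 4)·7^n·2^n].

[-11/3, 17/3]

Apply the ratio test: |a_{n+1}| / |a_n| = [(4n² + 2n + 4)/(4(n+1)² + 2(n+1) + 4)] · 3/(7·2), which tends to 3/14 as n → ∞.
The series converges when 3/14 · |x − 1| < 1, giving R = 14/3.
Endpoint x = 17/3: absolute convergence follows by limit comparison with Σ 1/n².
When x = -11/3, the series is dominated by a constant times Σ 1/n², which converges (p = 2 > 1).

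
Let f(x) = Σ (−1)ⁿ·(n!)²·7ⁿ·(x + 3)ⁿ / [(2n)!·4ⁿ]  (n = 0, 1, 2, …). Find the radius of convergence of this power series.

Apply the ratio test: |a_{n+1}| / |a_n| = (n+1)²/[(2n+1)·(2n+2)] · 7/4, which tends to 7/16 as n → ∞.
The series converges when 7/16 · |x + 3| < 1, giving R = 16/7.

R = 16/7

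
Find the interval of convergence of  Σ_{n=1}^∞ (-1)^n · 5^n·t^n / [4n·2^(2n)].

(-4/5, 4/5]

Apply the ratio test: |a_{n+1}| / |a_n| = [4n/4(n+1)] · 5/4, which tends to 5/4 as n → ∞.
Convergence for |t| · 5/4 < 1, i.e. |t| < 4/5. So R = 4/5.
Check t = 4/5: convergence follows from the alternating series test (terms decrease monotonically to 0).
Check t = -4/5: comparison with the harmonic series Σ 1/n shows the series diverges.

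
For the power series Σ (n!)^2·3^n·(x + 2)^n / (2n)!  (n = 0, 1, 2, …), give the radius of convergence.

R = 4/3

Ratio test: |a_{n+1}/a_n| = (n+1)²/[(2n+1)·(2n+2)] · 3 → 3/4 as n → ∞.
The series converges when 3/4 · |x + 2| < 1, giving R = 4/3.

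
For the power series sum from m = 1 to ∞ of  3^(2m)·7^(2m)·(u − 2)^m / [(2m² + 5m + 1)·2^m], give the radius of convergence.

R = 2/441

By the ratio test, |a_{m+1}/a_m| = [(2m² + 5m + 1)/(2(m+1)² + 5(m+1) + 1)] · 9·49/2 → 441/2.
Thus R = 1/(441/2) = 2/441.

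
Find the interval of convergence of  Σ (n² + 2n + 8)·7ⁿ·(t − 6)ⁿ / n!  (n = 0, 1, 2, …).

By the ratio test, |a_{n+1}/a_n| = ((n+1)² + 2(n+1) + 8)/(n² + 2n + 8) · 7 · 1/(n+1) → 0.
The limit is 0, so the series converges for all t; R = ∞.

(−∞, ∞)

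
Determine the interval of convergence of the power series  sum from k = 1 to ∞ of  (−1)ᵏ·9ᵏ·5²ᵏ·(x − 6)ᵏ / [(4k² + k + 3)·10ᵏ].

The ratio of consecutive coefficients is [(4k² + k + 3)/(4(k+1)² + (k+1) + 3)] · 9·25/10 → 45/2.
Thus R = 1/(45/2) = 2/45.
Endpoint x = 272/45: the terms are on the order of 1/k², so the series converges absolutely by comparison with the p-series (p = 2 > 1).
When x = 268/45, the terms are on the order of 1/k², so the series converges absolutely by comparison with the p-series (p = 2 > 1).

[268/45, 272/45]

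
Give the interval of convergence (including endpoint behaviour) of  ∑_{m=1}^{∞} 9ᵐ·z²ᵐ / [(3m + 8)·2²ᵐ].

The ratio of consecutive coefficients is [(3m + 8)/(3(m+1) + 8)] · 9/4 → 9/4.
Writing y = z², the series in y has radius 4/9, so |z| < √(4/9) = 2/3 and R = 2/3.
Endpoint z = 2/3: the terms behave like c/m; limit comparison with the harmonic series gives divergence.
When z = -2/3, comparison with the harmonic series Σ 1/m shows the series diverges.

(-2/3, 2/3)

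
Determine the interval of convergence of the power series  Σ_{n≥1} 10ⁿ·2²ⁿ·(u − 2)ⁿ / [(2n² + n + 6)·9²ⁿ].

[-1/40, 161/40]

Apply the ratio test: |a_{n+1}| / |a_n| = [(2n² + n + 6)/(2(n+1)² + (n+1) + 6)] · 10·4/81, which tends to 40/81 as n → ∞.
Hence the series converges for |u − 2| < 1/(40/81) = 81/40, so the radius of convergence is 81/40.
At u = 161/40: absolute convergence follows by limit comparison with Σ 1/n².
Endpoint u = -1/40: the terms are on the order of 1/n², so the series converges absolutely by comparison with the p-series (p = 2 > 1).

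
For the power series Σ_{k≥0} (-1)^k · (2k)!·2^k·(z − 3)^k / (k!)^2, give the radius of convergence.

Ratio test: |a_{k+1}/a_k| = (2k+1)·(2k+2)/(k+1)² · 2 → 8 as k → ∞.
The series converges when 8 · |z − 3| < 1, giving R = 1/8.

R = 1/8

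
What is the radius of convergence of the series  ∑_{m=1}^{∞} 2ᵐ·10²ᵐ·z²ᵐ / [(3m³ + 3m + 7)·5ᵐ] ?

The ratio of consecutive coefficients is [(3m³ + 3m + 7)/(3(m+1)³ + 3(m+1) + 7)] · 2·100/5 → 40.
Successive powers of z differ by 2, so the series converges when |z|² · 40 < 1, i.e. |z| < √(1/40). So R = √10/20.

R = √10/20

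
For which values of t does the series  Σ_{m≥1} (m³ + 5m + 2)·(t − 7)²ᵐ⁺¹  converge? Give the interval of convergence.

The ratio of consecutive coefficients is ((m+1)³ + 5(m+1) + 2)/(m³ + 5m + 2) → 1.
Successive powers of (t − 7) differ by 2, so the series converges when |t − 7|² · 1 < 1, i.e. |t − 7| < √(1) = 1. So R = 1.
When t = 8, the terms have absolute value of order m³, which does not tend to 0, so the series diverges by the divergence test.
Endpoint t = 6: the terms have absolute value of order m³, which does not tend to 0, so the series diverges by the divergence test.

(6, 8)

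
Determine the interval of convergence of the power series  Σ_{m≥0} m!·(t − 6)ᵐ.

{6}

Ratio test: |a_{m+1}/a_m| = (m+1) → ∞ as m → ∞.
The terms grow without bound for any (t − 6) ≠ 0, so R = 0 (convergence only at t = 6).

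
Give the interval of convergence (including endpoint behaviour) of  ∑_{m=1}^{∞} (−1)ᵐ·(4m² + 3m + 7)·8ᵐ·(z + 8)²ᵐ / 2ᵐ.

By the ratio test, |a_{m+1}/a_m| = [(4(m+1)² + 3(m+1) + 7)/(4m² + 3m + 7)] · 8/2 → 4.
Writing y = (z + 8)², the series in y has radius 1/4, so |z + 8| < √(1/4) = 1/2 and R = 1/2.
Endpoint z = -15/2: the terms do not tend to 0, so the series diverges.
At z = -17/2: the terms have absolute value of order m², which does not tend to 0, so the series diverges by the divergence test.

(-17/2, -15/2)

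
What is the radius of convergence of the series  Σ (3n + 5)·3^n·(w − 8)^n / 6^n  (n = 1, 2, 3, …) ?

The ratio of consecutive coefficients is [(3(n+1) + 5)/(3n + 5)] · 3/6 → 1/2.
Thus R = 1/(1/2) = 2.

R = 2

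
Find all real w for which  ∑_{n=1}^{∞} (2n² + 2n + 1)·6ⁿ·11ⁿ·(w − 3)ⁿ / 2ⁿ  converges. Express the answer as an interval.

(98/33, 100/33)

The ratio of consecutive coefficients is [(2(n+1)² + 2(n+1) + 1)/(2n² + 2n + 1)] · 6·11/2 → 33.
Hence the series converges for |w − 3| < 1/(33) = 1/33, so the radius of convergence is 1/33.
At w = 100/33: the n-th term does not approach 0; divergence by the term test.
Endpoint w = 98/33: the terms do not tend to 0, so the series diverges.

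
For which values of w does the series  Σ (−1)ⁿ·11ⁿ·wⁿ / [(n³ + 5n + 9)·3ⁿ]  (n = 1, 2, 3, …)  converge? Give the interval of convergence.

[-3/11, 3/11]

Ratio test: |a_{n+1}/a_n| = [(n³ + 5n + 9)/((n+1)³ + 5(n+1) + 9)] · 11/3 → 11/3 as n → ∞.
Thus R = 1/(11/3) = 3/11.
At w = 3/11: the series is dominated by a constant times Σ 1/n³, which converges (p = 3 > 1).
Check w = -3/11: absolute convergence follows by limit comparison with Σ 1/n³.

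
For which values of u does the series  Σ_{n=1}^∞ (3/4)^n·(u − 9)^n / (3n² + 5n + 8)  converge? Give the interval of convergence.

[23/3, 31/3]

Ratio test: |a_{n+1}/a_n| = [(3n² + 5n + 8)/(3(n+1)² + 5(n+1) + 8)] · 3/4 → 3/4 as n → ∞.
Thus R = 1/(3/4) = 4/3.
Endpoint u = 31/3: absolute convergence follows by limit comparison with Σ 1/n².
Check u = 23/3: the terms are on the order of 1/n², so the series converges absolutely by comparison with the p-series (p = 2 > 1).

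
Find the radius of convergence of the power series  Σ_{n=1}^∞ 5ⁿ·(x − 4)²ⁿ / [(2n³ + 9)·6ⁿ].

Ratio test: |a_{n+1}/a_n| = [(2n³ + 9)/(2(n+1)³ + 9)] · 5/6 → 5/6 as n → ∞.
Successive powers of (x − 4) differ by 2, so the series converges when |x − 4|² · 5/6 < 1, i.e. |x − 4| < √(6/5). So R = √30/5.

R = √30/5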